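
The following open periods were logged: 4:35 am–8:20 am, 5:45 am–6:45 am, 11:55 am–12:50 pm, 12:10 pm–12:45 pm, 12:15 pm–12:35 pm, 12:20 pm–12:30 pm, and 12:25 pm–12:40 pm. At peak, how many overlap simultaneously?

Walk the sorted start/end points keeping a running depth.
The depth first hits 5 at 12:25 pm.

5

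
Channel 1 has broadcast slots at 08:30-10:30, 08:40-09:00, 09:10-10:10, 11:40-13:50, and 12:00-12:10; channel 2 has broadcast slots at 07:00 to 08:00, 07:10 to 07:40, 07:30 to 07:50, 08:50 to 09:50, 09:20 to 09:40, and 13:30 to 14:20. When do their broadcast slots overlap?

08:50–09:50, 13:30–13:50

First set merges to 08:30–10:30, 11:40–13:50.
Second set merges to 07:00–08:00, 08:50–09:50, 13:30–14:20.
08:30–10:30 overlaps B on 08:50–09:50.
11:40–13:50 overlaps B on 13:30–13:50.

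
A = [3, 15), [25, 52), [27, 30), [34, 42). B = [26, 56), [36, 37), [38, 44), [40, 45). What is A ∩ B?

A, merged: [3, 15), [25, 52).
B, merged: [26, 56).
[3, 15) falls entirely outside B.
[25, 52) overlaps B on [26, 52).

[26, 52)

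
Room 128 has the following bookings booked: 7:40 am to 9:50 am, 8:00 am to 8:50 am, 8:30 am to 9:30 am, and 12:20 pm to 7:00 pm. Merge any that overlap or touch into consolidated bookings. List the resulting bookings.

8:00 am–8:50 am overlaps/touches 7:40 am–9:50 am → extend to 7:40 am–9:50 am.
8:30 am–9:30 am overlaps/touches 7:40 am–9:50 am → extend to 7:40 am–9:50 am.
12:20 pm–7:00 pm is disjoint → start new block.

7:40 am–9:50 am, 12:20 pm–7:00 pm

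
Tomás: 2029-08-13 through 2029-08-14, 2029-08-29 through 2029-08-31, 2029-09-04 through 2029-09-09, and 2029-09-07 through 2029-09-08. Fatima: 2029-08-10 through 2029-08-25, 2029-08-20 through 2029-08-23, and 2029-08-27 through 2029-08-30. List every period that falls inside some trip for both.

A, merged: 2029-08-13 through 2029-08-14, 2029-08-29 through 2029-08-31, 2029-09-04 through 2029-09-09.
B, merged: 2029-08-10 through 2029-08-25, 2029-08-27 through 2029-08-30.
2029-08-13 through 2029-08-14 overlaps B on 2029-08-13 through 2029-08-14.
2029-08-29 through 2029-08-31 overlaps B on 2029-08-29 through 2029-08-30.
2029-09-04 through 2029-09-09 falls entirely outside B.

2029-08-13 through 2029-08-14, 2029-08-29 through 2029-08-30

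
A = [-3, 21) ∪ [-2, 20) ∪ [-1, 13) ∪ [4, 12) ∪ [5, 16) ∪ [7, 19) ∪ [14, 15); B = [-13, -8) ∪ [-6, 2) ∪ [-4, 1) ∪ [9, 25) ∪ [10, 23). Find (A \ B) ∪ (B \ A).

Merge the first list: [-3, 21).
Merge the second list: [-13, -8), [-6, 2), [9, 25).
A \ B = [2, 9).
B \ A = [-13, -8), [-6, -3), [21, 25).
Union of the two gives the symmetric difference.

[-13, -8) ∪ [-6, -3) ∪ [2, 9) ∪ [21, 25)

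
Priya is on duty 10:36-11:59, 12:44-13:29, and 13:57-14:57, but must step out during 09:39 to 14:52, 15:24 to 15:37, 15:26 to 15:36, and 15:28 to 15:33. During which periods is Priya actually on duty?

14:52–14:57

Second set merges to 09:39–14:52, 15:24–15:37.
10:36–11:59: entirely removed.
12:44–13:29: entirely removed.
13:57–14:57 \ B = 14:52–14:57.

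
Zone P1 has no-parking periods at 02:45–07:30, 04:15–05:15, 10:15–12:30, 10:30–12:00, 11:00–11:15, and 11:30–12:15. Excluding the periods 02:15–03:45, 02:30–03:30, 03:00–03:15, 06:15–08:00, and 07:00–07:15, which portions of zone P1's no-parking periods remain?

03:45–06:15, 10:15–12:30

A, merged: 02:45–07:30, 10:15–12:30.
B, merged: 02:15–03:45, 06:15–08:00.
02:45–07:30 with B removed leaves 03:45–06:15.
10:15–12:30 is untouched.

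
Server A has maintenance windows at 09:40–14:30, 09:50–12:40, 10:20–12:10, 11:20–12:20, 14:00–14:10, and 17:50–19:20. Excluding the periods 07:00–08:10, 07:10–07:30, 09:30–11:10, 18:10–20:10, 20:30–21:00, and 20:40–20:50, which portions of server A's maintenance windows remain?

Merge the first list: 09:40–14:30, 17:50–19:20.
Merge the second list: 07:00–08:10, 09:30–11:10, 18:10–20:10, 20:30–21:00.
09:40–14:30 \ B = 11:10–14:30.
17:50–19:20 \ B = 17:50–18:10.

11:10–14:30, 17:50–18:10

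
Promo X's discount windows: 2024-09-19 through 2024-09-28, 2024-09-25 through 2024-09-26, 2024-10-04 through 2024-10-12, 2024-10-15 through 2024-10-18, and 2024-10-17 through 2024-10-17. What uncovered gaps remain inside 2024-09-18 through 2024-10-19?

The merged coverage is 2024-09-19 through 2024-09-28, 2024-10-04 through 2024-10-12, 2024-10-15 through 2024-10-18.
Uncovered inside 2024-09-18 through 2024-10-19: 2024-09-18 through 2024-09-18, 2024-09-29 through 2024-10-03, 2024-10-13 through 2024-10-14, 2024-10-19 through 2024-10-19.

2024-09-18 through 2024-09-18, 2024-09-29 through 2024-10-03, 2024-10-13 through 2024-10-14, 2024-10-19 through 2024-10-19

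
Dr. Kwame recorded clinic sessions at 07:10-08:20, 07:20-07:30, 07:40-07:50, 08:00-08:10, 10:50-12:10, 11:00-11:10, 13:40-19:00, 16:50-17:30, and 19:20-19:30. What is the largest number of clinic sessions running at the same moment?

Sweep endpoints in order; track running count of active intervals.
Peak of 2 reached at 07:20.

2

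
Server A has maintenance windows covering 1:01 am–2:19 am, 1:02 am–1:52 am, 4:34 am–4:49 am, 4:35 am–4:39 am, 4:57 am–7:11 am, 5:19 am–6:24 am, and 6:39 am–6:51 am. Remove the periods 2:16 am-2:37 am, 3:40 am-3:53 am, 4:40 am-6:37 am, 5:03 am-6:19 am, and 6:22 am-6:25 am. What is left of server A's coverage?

1:01 am–2:16 am, 4:34 am–4:40 am, 6:37 am–7:11 am

A, merged: 1:01 am–2:19 am, 4:34 am–4:49 am, 4:57 am–7:11 am.
B, merged: 2:16 am–2:37 am, 3:40 am–3:53 am, 4:40 am–6:37 am.
1:01 am–2:19 am \ B = 1:01 am–2:16 am.
4:34 am–4:49 am \ B = 4:34 am–4:40 am.
4:57 am–7:11 am \ B = 6:37 am–7:11 am.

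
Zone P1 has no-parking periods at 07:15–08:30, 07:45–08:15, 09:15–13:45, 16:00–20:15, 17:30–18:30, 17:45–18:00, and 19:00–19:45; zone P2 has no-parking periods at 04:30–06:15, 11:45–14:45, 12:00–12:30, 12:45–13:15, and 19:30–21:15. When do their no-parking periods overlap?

11:45–13:45, 19:30–20:15

First set merges to 07:15–08:30, 09:15–13:45, 16:00–20:15.
Second set merges to 04:30–06:15, 11:45–14:45, 19:30–21:15.
07:15–08:30 falls entirely outside B.
09:15–13:45 overlaps B on 11:45–13:45.
16:00–20:15 overlaps B on 19:30–20:15.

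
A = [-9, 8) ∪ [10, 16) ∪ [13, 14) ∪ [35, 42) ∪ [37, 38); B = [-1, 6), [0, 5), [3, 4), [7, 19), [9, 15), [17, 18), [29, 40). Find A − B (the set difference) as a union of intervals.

[-9, -1) ∪ [6, 7) ∪ [40, 42)

First set merges to [-9, 8), [10, 16), [35, 42).
Second set merges to [-1, 6), [7, 19), [29, 40).
[-9, 8) minus B → [-9, -1), [6, 7).
[10, 16): fully covered by B → removed.
[35, 42) minus B → [40, 42).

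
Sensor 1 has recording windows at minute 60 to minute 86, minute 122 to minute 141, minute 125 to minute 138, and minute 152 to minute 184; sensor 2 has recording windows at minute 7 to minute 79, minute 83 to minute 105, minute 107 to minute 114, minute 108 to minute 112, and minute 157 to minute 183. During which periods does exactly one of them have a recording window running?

Merge the first list: minute 60 to minute 86, minute 122 to minute 141, minute 152 to minute 184.
Merge the second list: minute 7 to minute 79, minute 83 to minute 105, minute 107 to minute 114, minute 157 to minute 183.
A \ B = minute 79 to minute 83, minute 122 to minute 141, minute 152 to minute 157, minute 183 to minute 184.
B \ A = minute 7 to minute 60, minute 86 to minute 105, minute 107 to minute 114.
Union of the two gives the symmetric difference.

minute 7 to minute 60, minute 79 to minute 83, minute 86 to minute 105, minute 107 to minute 114, minute 122 to minute 141, minute 152 to minute 157, minute 183 to minute 184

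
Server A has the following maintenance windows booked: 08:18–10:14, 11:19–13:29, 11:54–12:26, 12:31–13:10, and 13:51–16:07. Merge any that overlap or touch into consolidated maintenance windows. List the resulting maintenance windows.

08:18–10:14, 11:19–13:29, 13:51–16:07

11:19–13:29 is disjoint → start new block.
11:54–12:26 overlaps/touches 11:19–13:29 → extend to 11:19–13:29.
12:31–13:10 overlaps/touches 11:19–13:29 → extend to 11:19–13:29.
13:51–16:07 is disjoint → start new block.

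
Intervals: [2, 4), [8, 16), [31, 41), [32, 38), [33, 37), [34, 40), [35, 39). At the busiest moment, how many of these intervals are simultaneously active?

5

Sweep endpoints in order; track running count of active intervals.
Peak of 5 reached at 35.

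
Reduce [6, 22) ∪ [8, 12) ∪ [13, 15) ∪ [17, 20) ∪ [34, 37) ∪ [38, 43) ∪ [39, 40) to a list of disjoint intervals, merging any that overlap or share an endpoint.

[8, 12) overlaps/touches [6, 22) → extend to [6, 22).
[13, 15) overlaps/touches [6, 22) → extend to [6, 22).
[17, 20) overlaps/touches [6, 22) → extend to [6, 22).
[34, 37) is disjoint → start new block.
[38, 43) is disjoint → start new block.
[39, 40) overlaps/touches [38, 43) → extend to [38, 43).

[6, 22) ∪ [34, 37) ∪ [38, 43)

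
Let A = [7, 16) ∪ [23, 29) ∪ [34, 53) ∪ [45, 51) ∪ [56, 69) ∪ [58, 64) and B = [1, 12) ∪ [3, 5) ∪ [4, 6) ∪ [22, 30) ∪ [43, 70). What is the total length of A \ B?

13

Merge the first list: [7, 16), [23, 29), [34, 53), [56, 69).
Merge the second list: [1, 12), [22, 30), [43, 70).
A \ B = [12, 16), [34, 43).
Total: 4 + 9 = 13.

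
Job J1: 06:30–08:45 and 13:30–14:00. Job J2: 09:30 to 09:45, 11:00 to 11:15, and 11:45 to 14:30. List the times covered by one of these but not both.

A \ B = 06:30-08:45.
B \ A = 09:30-09:45, 11:00-11:15, 11:45-13:30, 14:00-14:30.
Union of the two gives the symmetric difference.

06:30-08:45, 09:30-09:45, 11:00-11:15, 11:45-13:30, 14:00-14:30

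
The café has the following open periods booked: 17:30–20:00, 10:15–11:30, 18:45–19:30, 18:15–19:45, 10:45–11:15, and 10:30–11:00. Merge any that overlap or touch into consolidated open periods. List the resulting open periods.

10:15-11:30, 17:30-20:00

Sort by start: 10:15-11:30, 10:30-11:00, 10:45-11:15, 17:30-20:00, 18:15-19:45, 18:45-19:30.
10:30-11:00 overlaps/touches 10:15-11:30 → extend to 10:15-11:30.
10:45-11:15 overlaps/touches 10:15-11:30 → extend to 10:15-11:30.
17:30-20:00 is disjoint → start new block.
18:15-19:45 overlaps/touches 17:30-20:00 → extend to 17:30-20:00.
18:45-19:30 overlaps/touches 17:30-20:00 → extend to 17:30-20:00.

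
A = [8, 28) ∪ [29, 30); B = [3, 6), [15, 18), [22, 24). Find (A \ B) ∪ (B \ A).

Only in the first: [8, 15), [18, 22), [24, 28), [29, 30).
Only in the second: [3, 6).
Together these are the periods covered by exactly one.

[3, 6) ∪ [8, 15) ∪ [18, 22) ∪ [24, 28) ∪ [29, 30)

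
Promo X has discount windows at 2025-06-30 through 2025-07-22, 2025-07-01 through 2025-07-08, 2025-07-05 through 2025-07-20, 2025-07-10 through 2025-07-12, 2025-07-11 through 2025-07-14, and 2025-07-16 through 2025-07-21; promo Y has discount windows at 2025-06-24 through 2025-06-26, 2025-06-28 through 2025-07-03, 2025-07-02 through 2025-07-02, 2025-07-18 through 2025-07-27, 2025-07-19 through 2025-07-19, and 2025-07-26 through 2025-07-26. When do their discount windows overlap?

First set merges to 2025-06-30 through 2025-07-22.
Second set merges to 2025-06-24 through 2025-06-26, 2025-06-28 through 2025-07-03, 2025-07-18 through 2025-07-27.
2025-06-30 through 2025-07-22 overlaps B on 2025-06-30 through 2025-07-03, 2025-07-18 through 2025-07-22.

2025-06-30 through 2025-07-03, 2025-07-18 through 2025-07-22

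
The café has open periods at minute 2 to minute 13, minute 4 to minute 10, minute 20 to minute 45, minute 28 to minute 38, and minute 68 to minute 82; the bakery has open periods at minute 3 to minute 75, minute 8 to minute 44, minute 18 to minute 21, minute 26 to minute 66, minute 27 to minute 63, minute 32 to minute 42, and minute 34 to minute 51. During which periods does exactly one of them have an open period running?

minute 2 to minute 3, minute 13 to minute 20, minute 45 to minute 68, minute 75 to minute 82

Merge the first list: minute 2 to minute 13, minute 20 to minute 45, minute 68 to minute 82.
Merge the second list: minute 3 to minute 75.
A but not B: minute 2 to minute 3, minute 75 to minute 82.
B but not A: minute 13 to minute 20, minute 45 to minute 68.
Combining gives A △ B.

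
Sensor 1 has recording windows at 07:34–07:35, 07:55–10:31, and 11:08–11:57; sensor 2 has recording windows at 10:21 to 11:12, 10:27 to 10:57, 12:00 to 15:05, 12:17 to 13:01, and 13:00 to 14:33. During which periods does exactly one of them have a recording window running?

07:34–07:35, 07:55–10:21, 10:31–11:08, 11:12–11:57, 12:00–15:05

Second set merges to 10:21–11:12, 12:00–15:05.
Only in the first: 07:34–07:35, 07:55–10:21, 11:12–11:57.
Only in the second: 10:31–11:08, 12:00–15:05.
Together these are the periods covered by exactly one.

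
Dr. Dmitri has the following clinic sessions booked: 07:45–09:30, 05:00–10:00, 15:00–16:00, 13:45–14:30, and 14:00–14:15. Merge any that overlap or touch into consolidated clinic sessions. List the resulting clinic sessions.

05:00-10:00, 13:45-14:30, 15:00-16:00

Sort by start: 05:00-10:00, 07:45-09:30, 13:45-14:30, 14:00-14:15, 15:00-16:00.
07:45-09:30 overlaps/touches 05:00-10:00 → extend to 05:00-10:00.
13:45-14:30 is disjoint → start new block.
14:00-14:15 overlaps/touches 13:45-14:30 → extend to 13:45-14:30.
15:00-16:00 is disjoint → start new block.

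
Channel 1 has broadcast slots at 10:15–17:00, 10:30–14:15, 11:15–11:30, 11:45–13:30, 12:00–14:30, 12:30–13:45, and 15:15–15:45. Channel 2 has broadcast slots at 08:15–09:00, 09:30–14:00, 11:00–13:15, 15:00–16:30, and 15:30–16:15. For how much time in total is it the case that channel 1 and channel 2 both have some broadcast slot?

A, merged: 10:15–17:00.
B, merged: 08:15–09:00, 09:30–14:00, 15:00–16:30.
A ∩ B = 10:15–14:00, 15:00–16:30.
Total: 3 h 45 min + 1 h 30 min = 5 h 15 min.

5 h 15 min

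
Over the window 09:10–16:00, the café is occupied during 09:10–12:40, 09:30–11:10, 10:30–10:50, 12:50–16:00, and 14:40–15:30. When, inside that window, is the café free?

12:40-12:50

Covered (merged): 09:10-12:40, 12:50-16:00.
Complement within 09:10-16:00: 12:40-12:50.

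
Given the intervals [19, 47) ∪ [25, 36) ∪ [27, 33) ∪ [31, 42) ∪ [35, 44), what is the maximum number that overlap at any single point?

Sweep endpoints in order; track running count of active intervals.
Peak of 4 reached at 31.

4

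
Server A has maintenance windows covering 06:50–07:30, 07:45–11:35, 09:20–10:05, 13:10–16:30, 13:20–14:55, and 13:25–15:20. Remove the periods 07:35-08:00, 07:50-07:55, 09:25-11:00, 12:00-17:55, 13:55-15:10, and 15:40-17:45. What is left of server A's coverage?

06:50-07:30, 08:00-09:25, 11:00-11:35

Merge the first list: 06:50-07:30, 07:45-11:35, 13:10-16:30.
Merge the second list: 07:35-08:00, 09:25-11:00, 12:00-17:55.
06:50-07:30 is untouched.
07:45-11:35 with B removed leaves 08:00-09:25, 11:00-11:35.
13:10-16:30 lies entirely inside B → drops out.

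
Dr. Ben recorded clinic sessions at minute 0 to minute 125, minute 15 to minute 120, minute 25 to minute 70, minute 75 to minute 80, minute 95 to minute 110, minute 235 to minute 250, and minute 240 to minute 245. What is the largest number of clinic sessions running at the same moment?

3

Walk the sorted start/end points keeping a running depth.
The depth first hits 3 at minute 25.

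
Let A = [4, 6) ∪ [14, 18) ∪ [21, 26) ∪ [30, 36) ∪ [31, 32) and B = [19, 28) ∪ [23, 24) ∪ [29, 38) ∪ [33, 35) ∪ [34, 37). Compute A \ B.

[4, 6) ∪ [14, 18)

A, merged: [4, 6), [14, 18), [21, 26), [30, 36).
B, merged: [19, 28), [29, 38).
[4, 6): nothing removed.
[14, 18): nothing removed.
[21, 26): entirely removed.
[30, 36): entirely removed.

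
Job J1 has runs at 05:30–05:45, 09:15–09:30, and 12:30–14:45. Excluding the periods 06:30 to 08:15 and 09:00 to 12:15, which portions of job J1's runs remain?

05:30–05:45, 12:30–14:45

05:30–05:45 is untouched.
09:15–09:30 lies entirely inside B → drops out.
12:30–14:45 is untouched.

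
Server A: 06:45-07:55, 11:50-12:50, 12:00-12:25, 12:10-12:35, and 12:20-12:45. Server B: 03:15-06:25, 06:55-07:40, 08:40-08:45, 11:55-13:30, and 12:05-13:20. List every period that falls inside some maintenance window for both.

06:55–07:40, 11:55–12:50

First set merges to 06:45–07:55, 11:50–12:50.
Second set merges to 03:15–06:25, 06:55–07:40, 08:40–08:45, 11:55–13:30.
06:45–07:55 ∩ B → 06:55–07:40.
11:50–12:50 ∩ B → 11:55–12:50.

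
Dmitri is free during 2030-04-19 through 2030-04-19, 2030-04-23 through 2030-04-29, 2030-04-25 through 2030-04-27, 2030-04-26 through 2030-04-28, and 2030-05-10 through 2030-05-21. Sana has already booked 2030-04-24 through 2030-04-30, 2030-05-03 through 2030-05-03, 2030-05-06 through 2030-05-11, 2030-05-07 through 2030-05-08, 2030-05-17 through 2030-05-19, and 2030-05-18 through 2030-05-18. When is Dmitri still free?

2030-04-19 through 2030-04-19, 2030-04-23 through 2030-04-23, 2030-05-12 through 2030-05-16, 2030-05-20 through 2030-05-21

Merge the first list: 2030-04-19 through 2030-04-19, 2030-04-23 through 2030-04-29, 2030-05-10 through 2030-05-21.
Merge the second list: 2030-04-24 through 2030-04-30, 2030-05-03 through 2030-05-03, 2030-05-06 through 2030-05-11, 2030-05-17 through 2030-05-19.
2030-04-19 through 2030-04-19: no B overlap → unchanged.
2030-04-23 through 2030-04-29 minus B → 2030-04-23 through 2030-04-23.
2030-05-10 through 2030-05-21 minus B → 2030-05-12 through 2030-05-16, 2030-05-20 through 2030-05-21.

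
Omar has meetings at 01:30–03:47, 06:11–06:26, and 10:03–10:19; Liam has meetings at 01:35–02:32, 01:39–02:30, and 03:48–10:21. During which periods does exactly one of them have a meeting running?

Second set merges to 01:35-02:32, 03:48-10:21.
A but not B: 01:30-01:35, 02:32-03:47.
B but not A: 03:48-06:11, 06:26-10:03, 10:19-10:21.
Combining gives A △ B.

01:30-01:35, 02:32-03:47, 03:48-06:11, 06:26-10:03, 10:19-10:21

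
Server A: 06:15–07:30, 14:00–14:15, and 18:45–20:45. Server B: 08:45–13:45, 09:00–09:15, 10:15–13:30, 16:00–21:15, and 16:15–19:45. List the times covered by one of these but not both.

Merge the second list: 08:45–13:45, 16:00–21:15.
Only in the first: 06:15–07:30, 14:00–14:15.
Only in the second: 08:45–13:45, 16:00–18:45, 20:45–21:15.
Together these are the periods covered by exactly one.

06:15–07:30, 08:45–13:45, 14:00–14:15, 16:00–18:45, 20:45–21:15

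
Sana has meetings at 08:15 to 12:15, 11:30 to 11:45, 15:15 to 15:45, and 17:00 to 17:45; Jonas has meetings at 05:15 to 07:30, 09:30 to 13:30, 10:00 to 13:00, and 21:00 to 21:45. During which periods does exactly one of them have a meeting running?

First set merges to 08:15-12:15, 15:15-15:45, 17:00-17:45.
Second set merges to 05:15-07:30, 09:30-13:30, 21:00-21:45.
A but not B: 08:15-09:30, 15:15-15:45, 17:00-17:45.
B but not A: 05:15-07:30, 12:15-13:30, 21:00-21:45.
Combining gives A △ B.

05:15-07:30, 08:15-09:30, 12:15-13:30, 15:15-15:45, 17:00-17:45, 21:00-21:45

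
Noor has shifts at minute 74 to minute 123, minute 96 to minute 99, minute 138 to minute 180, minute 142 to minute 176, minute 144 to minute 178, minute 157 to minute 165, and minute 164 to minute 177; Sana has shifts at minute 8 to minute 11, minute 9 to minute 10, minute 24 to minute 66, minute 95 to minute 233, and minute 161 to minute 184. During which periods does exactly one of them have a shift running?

First set merges to minute 74 to minute 123, minute 138 to minute 180.
Second set merges to minute 8 to minute 11, minute 24 to minute 66, minute 95 to minute 233.
A but not B: minute 74 to minute 95.
B but not A: minute 8 to minute 11, minute 24 to minute 66, minute 123 to minute 138, minute 180 to minute 233.
Combining gives A △ B.

minute 8 to minute 11, minute 24 to minute 66, minute 74 to minute 95, minute 123 to minute 138, minute 180 to minute 233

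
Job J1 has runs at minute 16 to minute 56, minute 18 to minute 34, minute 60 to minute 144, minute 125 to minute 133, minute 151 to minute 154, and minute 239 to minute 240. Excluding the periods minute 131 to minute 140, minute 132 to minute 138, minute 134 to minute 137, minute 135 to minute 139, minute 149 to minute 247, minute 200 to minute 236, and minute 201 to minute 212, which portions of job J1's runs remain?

minute 16 to minute 56, minute 60 to minute 131, minute 140 to minute 144

First set merges to minute 16 to minute 56, minute 60 to minute 144, minute 151 to minute 154, minute 239 to minute 240.
Second set merges to minute 131 to minute 140, minute 149 to minute 247.
minute 16 to minute 56 is untouched.
minute 60 to minute 144 with B removed leaves minute 60 to minute 131, minute 140 to minute 144.
minute 151 to minute 154 lies entirely inside B → drops out.
minute 239 to minute 240 lies entirely inside B → drops out.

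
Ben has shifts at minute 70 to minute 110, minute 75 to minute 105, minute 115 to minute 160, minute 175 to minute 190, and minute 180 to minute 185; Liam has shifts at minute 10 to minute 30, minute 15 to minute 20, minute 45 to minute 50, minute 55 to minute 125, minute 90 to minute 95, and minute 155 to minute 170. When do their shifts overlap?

minute 70 to minute 110, minute 115 to minute 125, minute 155 to minute 160

First set merges to minute 70 to minute 110, minute 115 to minute 160, minute 175 to minute 190.
Second set merges to minute 10 to minute 30, minute 45 to minute 50, minute 55 to minute 125, minute 155 to minute 170.
minute 70 to minute 110 ∩ B → minute 70 to minute 110.
minute 115 to minute 160 ∩ B → minute 115 to minute 125, minute 155 to minute 160.
minute 175 to minute 190 meets no B interval.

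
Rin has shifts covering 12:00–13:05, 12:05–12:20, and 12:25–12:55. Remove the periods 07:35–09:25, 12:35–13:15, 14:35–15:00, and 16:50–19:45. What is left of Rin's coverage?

First set merges to 12:00–13:05.
12:00–13:05 \ B = 12:00–12:35.

12:00–12:35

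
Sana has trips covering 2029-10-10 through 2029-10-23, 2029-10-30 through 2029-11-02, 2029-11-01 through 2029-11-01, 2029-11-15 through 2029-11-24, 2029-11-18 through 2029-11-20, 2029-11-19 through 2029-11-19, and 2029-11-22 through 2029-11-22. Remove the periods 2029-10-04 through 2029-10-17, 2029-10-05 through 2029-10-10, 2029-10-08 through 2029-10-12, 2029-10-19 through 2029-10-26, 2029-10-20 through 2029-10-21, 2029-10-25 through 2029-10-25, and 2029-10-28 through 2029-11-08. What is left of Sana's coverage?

2029-10-18 through 2029-10-18, 2029-11-15 through 2029-11-24

Merge the first list: 2029-10-10 through 2029-10-23, 2029-10-30 through 2029-11-02, 2029-11-15 through 2029-11-24.
Merge the second list: 2029-10-04 through 2029-10-17, 2029-10-19 through 2029-10-26, 2029-10-28 through 2029-11-08.
2029-10-10 through 2029-10-23 \ B = 2029-10-18 through 2029-10-18.
2029-10-30 through 2029-11-02: entirely removed.
2029-11-15 through 2029-11-24: nothing removed.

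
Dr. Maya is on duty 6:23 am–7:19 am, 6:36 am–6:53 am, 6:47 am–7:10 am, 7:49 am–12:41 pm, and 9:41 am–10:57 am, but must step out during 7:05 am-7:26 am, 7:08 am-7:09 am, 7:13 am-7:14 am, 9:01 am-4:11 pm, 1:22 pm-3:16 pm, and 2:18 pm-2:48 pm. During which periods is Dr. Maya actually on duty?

First set merges to 6:23 am–7:19 am, 7:49 am–12:41 pm.
Second set merges to 7:05 am–7:26 am, 9:01 am–4:11 pm.
6:23 am–7:19 am \ B = 6:23 am–7:05 am.
7:49 am–12:41 pm \ B = 7:49 am–9:01 am.

6:23 am–7:05 am, 7:49 am–9:01 am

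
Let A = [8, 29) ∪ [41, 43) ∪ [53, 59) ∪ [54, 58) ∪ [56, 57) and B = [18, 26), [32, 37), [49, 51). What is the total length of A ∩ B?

8

First set merges to [8, 29), [41, 43), [53, 59).
A ∩ B = [18, 26).
Total: 8.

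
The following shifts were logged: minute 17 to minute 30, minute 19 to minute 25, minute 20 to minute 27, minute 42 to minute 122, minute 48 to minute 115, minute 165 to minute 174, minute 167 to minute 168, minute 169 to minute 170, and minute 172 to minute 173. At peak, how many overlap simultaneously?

3

At minute 20, 3 of the intervals are simultaneously active.
No point has more.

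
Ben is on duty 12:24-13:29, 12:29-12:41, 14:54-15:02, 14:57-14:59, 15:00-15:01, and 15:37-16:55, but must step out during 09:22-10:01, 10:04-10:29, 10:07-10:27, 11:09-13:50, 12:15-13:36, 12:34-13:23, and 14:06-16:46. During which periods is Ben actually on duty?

16:46-16:55

Merge the first list: 12:24-13:29, 14:54-15:02, 15:37-16:55.
Merge the second list: 09:22-10:01, 10:04-10:29, 11:09-13:50, 14:06-16:46.
12:24-13:29: entirely removed.
14:54-15:02: entirely removed.
15:37-16:55 \ B = 16:46-16:55.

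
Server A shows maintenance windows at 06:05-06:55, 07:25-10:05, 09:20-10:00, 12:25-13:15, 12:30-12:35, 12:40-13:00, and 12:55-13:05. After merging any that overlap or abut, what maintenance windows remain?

06:05-06:55, 07:25-10:05, 12:25-13:15

07:25-10:05 is disjoint → start new block.
09:20-10:00 overlaps/touches 07:25-10:05 → extend to 07:25-10:05.
12:25-13:15 is disjoint → start new block.
12:30-12:35 overlaps/touches 12:25-13:15 → extend to 12:25-13:15.
12:40-13:00 overlaps/touches 12:25-13:15 → extend to 12:25-13:15.
12:55-13:05 overlaps/touches 12:25-13:15 → extend to 12:25-13:15.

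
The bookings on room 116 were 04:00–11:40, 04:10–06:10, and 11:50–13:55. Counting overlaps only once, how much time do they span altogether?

Merged: 04:00–11:40, 11:50–13:55.
Lengths: 7 h 40 min + 2 h 5 min = 9 h 45 min.

9 h 45 min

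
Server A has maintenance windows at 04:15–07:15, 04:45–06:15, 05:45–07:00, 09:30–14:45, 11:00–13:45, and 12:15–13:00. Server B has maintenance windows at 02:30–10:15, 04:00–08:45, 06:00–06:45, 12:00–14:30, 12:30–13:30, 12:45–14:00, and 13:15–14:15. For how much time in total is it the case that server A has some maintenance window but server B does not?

2 h

Merge the first list: 04:15-07:15, 09:30-14:45.
Merge the second list: 02:30-10:15, 12:00-14:30.
A \ B = 10:15-12:00, 14:30-14:45.
Total: 1 h 45 min + 15 min = 2 h.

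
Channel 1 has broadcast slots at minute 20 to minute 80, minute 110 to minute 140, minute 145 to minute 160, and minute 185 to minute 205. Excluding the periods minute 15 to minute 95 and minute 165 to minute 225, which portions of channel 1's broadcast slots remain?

minute 20 to minute 80 lies entirely inside B → drops out.
minute 110 to minute 140 is untouched.
minute 145 to minute 160 is untouched.
minute 185 to minute 205 lies entirely inside B → drops out.

minute 110 to minute 140, minute 145 to minute 160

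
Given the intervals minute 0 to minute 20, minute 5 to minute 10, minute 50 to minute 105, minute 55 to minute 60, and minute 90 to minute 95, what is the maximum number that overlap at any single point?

At minute 5, 2 of the intervals are simultaneously active.
No point has more.

2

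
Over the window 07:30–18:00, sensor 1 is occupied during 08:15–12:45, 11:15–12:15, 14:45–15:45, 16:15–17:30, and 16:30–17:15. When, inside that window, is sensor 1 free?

After merging, the occupied span is 08:15–12:45, 14:45–15:45, 16:15–17:30.
Gaps within 07:30–18:00: 07:30–08:15, 12:45–14:45, 15:45–16:15, 17:30–18:00.

07:30–08:15, 12:45–14:45, 15:45–16:15, 17:30–18:00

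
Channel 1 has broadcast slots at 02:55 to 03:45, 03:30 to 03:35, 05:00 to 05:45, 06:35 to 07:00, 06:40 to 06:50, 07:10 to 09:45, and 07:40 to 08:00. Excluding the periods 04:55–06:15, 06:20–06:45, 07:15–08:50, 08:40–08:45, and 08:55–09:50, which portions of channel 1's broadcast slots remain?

02:55–03:45, 06:45–07:00, 07:10–07:15, 08:50–08:55

A, merged: 02:55–03:45, 05:00–05:45, 06:35–07:00, 07:10–09:45.
B, merged: 04:55–06:15, 06:20–06:45, 07:15–08:50, 08:55–09:50.
02:55–03:45: nothing removed.
05:00–05:45: entirely removed.
06:35–07:00 \ B = 06:45–07:00.
07:10–09:45 \ B = 07:10–07:15, 08:50–08:55.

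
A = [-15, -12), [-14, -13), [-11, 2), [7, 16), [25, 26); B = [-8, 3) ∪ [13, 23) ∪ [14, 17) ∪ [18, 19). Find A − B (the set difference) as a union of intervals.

Merge the first list: [-15, -12), [-11, 2), [7, 16), [25, 26).
Merge the second list: [-8, 3), [13, 23).
[-15, -12): no B overlap → unchanged.
[-11, 2) minus B → [-11, -8).
[7, 16) minus B → [7, 13).
[25, 26): no B overlap → unchanged.

[-15, -12) ∪ [-11, -8) ∪ [7, 13) ∪ [25, 26)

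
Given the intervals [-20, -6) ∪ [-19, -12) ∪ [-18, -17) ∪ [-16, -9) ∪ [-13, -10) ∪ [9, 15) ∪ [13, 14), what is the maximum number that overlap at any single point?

4

At -13, 4 of the intervals are simultaneously active.
No point has more.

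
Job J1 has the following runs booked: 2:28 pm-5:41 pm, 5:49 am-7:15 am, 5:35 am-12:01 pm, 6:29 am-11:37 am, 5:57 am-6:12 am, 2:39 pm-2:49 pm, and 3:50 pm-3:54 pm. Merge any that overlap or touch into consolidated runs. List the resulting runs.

5:35 am–12:01 pm, 2:28 pm–5:41 pm

Sort by start: 5:35 am–12:01 pm, 5:49 am–7:15 am, 5:57 am–6:12 am, 6:29 am–11:37 am, 2:28 pm–5:41 pm, 2:39 pm–2:49 pm, 3:50 pm–3:54 pm.
5:49 am–7:15 am overlaps/touches 5:35 am–12:01 pm → extend to 5:35 am–12:01 pm.
5:57 am–6:12 am overlaps/touches 5:35 am–12:01 pm → extend to 5:35 am–12:01 pm.
6:29 am–11:37 am overlaps/touches 5:35 am–12:01 pm → extend to 5:35 am–12:01 pm.
2:28 pm–5:41 pm is disjoint → start new block.
2:39 pm–2:49 pm overlaps/touches 2:28 pm–5:41 pm → extend to 2:28 pm–5:41 pm.
3:50 pm–3:54 pm overlaps/touches 2:28 pm–5:41 pm → extend to 2:28 pm–5:41 pm.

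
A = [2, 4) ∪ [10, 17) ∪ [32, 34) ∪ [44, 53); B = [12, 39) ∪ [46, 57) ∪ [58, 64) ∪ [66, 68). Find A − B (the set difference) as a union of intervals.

[2, 4) ∪ [10, 12) ∪ [44, 46)

[2, 4): no B overlap → unchanged.
[10, 17) minus B → [10, 12).
[32, 34): fully covered by B → removed.
[44, 53) minus B → [44, 46).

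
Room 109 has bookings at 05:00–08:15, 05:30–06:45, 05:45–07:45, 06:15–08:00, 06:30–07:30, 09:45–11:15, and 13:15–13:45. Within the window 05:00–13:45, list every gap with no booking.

08:15–09:45, 11:15–13:15

The merged coverage is 05:00–08:15, 09:45–11:15, 13:15–13:45.
Gaps within 05:00–13:45: 08:15–09:45, 11:15–13:15.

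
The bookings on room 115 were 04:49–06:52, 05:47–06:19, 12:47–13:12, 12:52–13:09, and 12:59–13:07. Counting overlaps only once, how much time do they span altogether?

Merged: 04:49-06:52, 12:47-13:12.
Lengths: 2 h 3 min + 25 min = 2 h 28 min.

2 h 28 min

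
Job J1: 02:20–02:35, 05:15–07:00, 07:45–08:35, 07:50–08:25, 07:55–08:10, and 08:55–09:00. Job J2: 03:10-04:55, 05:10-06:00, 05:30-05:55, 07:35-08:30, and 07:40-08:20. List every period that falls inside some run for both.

Merge the first list: 02:20–02:35, 05:15–07:00, 07:45–08:35, 08:55–09:00.
Merge the second list: 03:10–04:55, 05:10–06:00, 07:35–08:30.
02:20–02:35 meets no B interval.
05:15–07:00 ∩ B → 05:15–06:00.
07:45–08:35 ∩ B → 07:45–08:30.
08:55–09:00 meets no B interval.

05:15–06:00, 07:45–08:30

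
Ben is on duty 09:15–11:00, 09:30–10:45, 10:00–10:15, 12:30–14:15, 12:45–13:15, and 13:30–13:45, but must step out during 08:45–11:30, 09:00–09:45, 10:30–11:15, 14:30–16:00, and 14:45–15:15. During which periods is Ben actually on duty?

12:30–14:15

First set merges to 09:15–11:00, 12:30–14:15.
Second set merges to 08:45–11:30, 14:30–16:00.
09:15–11:00: entirely removed.
12:30–14:15: nothing removed.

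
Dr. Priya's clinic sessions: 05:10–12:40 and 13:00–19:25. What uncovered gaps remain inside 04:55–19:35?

Covered (merged): 05:10-12:40, 13:00-19:25.
Complement within 04:55-19:35: 04:55-05:10, 12:40-13:00, 19:25-19:35.

04:55-05:10, 12:40-13:00, 19:25-19:35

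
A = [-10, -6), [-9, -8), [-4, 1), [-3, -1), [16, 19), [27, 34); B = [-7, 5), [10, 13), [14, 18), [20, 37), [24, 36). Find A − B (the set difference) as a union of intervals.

[-10, -7) ∪ [18, 19)

Merge the first list: [-10, -6), [-4, 1), [16, 19), [27, 34).
Merge the second list: [-7, 5), [10, 13), [14, 18), [20, 37).
[-10, -6) \ B = [-10, -7).
[-4, 1): entirely removed.
[16, 19) \ B = [18, 19).
[27, 34): entirely removed.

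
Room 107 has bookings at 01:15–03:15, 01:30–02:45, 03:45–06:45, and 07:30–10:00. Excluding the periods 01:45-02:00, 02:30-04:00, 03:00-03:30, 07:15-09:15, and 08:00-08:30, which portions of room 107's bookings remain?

First set merges to 01:15–03:15, 03:45–06:45, 07:30–10:00.
Second set merges to 01:45–02:00, 02:30–04:00, 07:15–09:15.
01:15–03:15 with B removed leaves 01:15–01:45, 02:00–02:30.
03:45–06:45 with B removed leaves 04:00–06:45.
07:30–10:00 with B removed leaves 09:15–10:00.

01:15–01:45, 02:00–02:30, 04:00–06:45, 09:15–10:00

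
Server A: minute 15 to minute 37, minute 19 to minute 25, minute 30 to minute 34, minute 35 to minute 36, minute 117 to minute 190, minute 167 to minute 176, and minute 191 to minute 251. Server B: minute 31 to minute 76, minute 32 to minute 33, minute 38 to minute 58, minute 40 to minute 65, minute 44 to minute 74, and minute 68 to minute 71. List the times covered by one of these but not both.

Merge the first list: minute 15 to minute 37, minute 117 to minute 190, minute 191 to minute 251.
Merge the second list: minute 31 to minute 76.
A \ B = minute 15 to minute 31, minute 117 to minute 190, minute 191 to minute 251.
B \ A = minute 37 to minute 76.
Union of the two gives the symmetric difference.

minute 15 to minute 31, minute 37 to minute 76, minute 117 to minute 190, minute 191 to minute 251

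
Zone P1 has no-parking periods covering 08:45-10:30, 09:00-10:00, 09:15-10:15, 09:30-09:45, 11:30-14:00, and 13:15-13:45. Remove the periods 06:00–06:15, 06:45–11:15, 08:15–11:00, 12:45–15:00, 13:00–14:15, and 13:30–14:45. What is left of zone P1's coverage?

11:30–12:45

A, merged: 08:45–10:30, 11:30–14:00.
B, merged: 06:00–06:15, 06:45–11:15, 12:45–15:00.
08:45–10:30: fully covered by B → removed.
11:30–14:00 minus B → 11:30–12:45.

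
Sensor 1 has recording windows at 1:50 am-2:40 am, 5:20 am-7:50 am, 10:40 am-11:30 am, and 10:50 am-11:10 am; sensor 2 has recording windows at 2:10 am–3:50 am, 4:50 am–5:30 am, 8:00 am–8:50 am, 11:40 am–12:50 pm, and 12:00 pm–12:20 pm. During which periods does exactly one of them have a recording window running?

First set merges to 1:50 am–2:40 am, 5:20 am–7:50 am, 10:40 am–11:30 am.
Second set merges to 2:10 am–3:50 am, 4:50 am–5:30 am, 8:00 am–8:50 am, 11:40 am–12:50 pm.
A but not B: 1:50 am–2:10 am, 5:30 am–7:50 am, 10:40 am–11:30 am.
B but not A: 2:40 am–3:50 am, 4:50 am–5:20 am, 8:00 am–8:50 am, 11:40 am–12:50 pm.
Combining gives A △ B.

1:50 am–2:10 am, 2:40 am–3:50 am, 4:50 am–5:20 am, 5:30 am–7:50 am, 8:00 am–8:50 am, 10:40 am–11:30 am, 11:40 am–12:50 pm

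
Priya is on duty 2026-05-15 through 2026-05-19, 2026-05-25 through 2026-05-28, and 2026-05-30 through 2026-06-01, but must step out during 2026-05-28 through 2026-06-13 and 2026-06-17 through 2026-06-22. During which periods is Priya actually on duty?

2026-05-15 through 2026-05-19 is untouched.
2026-05-25 through 2026-05-28 with B removed leaves 2026-05-25 through 2026-05-27.
2026-05-30 through 2026-06-01 lies entirely inside B → drops out.

2026-05-15 through 2026-05-19, 2026-05-25 through 2026-05-27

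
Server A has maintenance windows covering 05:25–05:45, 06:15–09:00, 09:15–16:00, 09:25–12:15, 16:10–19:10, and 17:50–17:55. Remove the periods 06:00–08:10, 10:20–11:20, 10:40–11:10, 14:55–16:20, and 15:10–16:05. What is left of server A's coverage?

First set merges to 05:25–05:45, 06:15–09:00, 09:15–16:00, 16:10–19:10.
Second set merges to 06:00–08:10, 10:20–11:20, 14:55–16:20.
05:25–05:45: nothing removed.
06:15–09:00 \ B = 08:10–09:00.
09:15–16:00 \ B = 09:15–10:20, 11:20–14:55.
16:10–19:10 \ B = 16:20–19:10.

05:25–05:45, 08:10–09:00, 09:15–10:20, 11:20–14:55, 16:20–19:10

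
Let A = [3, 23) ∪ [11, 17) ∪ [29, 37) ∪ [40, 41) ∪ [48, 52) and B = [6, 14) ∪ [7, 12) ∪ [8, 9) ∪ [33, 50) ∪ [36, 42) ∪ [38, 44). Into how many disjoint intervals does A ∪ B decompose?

2

Merge the first list: [3, 23), [29, 37), [40, 41), [48, 52).
Merge the second list: [6, 14), [33, 50).
A ∪ B = [3, 23), [29, 52).
That is 2 disjoint pieces.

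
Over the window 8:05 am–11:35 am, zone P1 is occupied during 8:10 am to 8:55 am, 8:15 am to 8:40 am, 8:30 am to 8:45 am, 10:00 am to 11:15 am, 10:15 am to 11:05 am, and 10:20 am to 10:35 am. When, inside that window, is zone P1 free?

8:05 am–8:10 am, 8:55 am–10:00 am, 11:15 am–11:35 am

After merging, the occupied span is 8:10 am–8:55 am, 10:00 am–11:15 am.
Gaps within 8:05 am–11:35 am: 8:05 am–8:10 am, 8:55 am–10:00 am, 11:15 am–11:35 am.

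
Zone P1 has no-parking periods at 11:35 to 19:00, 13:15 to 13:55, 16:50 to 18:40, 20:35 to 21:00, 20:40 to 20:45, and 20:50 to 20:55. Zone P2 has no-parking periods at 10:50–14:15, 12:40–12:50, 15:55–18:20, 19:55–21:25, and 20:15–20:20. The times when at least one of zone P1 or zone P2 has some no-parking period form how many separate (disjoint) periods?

First set merges to 11:35–19:00, 20:35–21:00.
Second set merges to 10:50–14:15, 15:55–18:20, 19:55–21:25.
A ∪ B = 10:50–19:00, 19:55–21:25.
That is 2 disjoint pieces.

2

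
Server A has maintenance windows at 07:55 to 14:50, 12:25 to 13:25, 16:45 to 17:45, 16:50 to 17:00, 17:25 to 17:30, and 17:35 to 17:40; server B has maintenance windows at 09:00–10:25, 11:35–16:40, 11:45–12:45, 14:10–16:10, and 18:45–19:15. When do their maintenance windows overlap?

09:00-10:25, 11:35-14:50

First set merges to 07:55-14:50, 16:45-17:45.
Second set merges to 09:00-10:25, 11:35-16:40, 18:45-19:15.
07:55-14:50 ∩ B → 09:00-10:25, 11:35-14:50.
16:45-17:45 meets no B interval.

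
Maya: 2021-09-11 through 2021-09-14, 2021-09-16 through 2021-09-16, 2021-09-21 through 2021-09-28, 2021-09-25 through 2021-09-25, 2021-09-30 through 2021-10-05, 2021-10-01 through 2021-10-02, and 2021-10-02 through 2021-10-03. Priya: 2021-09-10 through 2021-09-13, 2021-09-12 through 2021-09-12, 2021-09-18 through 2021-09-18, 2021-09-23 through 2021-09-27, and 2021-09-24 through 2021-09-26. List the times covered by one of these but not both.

A, merged: 2021-09-11 through 2021-09-14, 2021-09-16 through 2021-09-16, 2021-09-21 through 2021-09-28, 2021-09-30 through 2021-10-05.
B, merged: 2021-09-10 through 2021-09-13, 2021-09-18 through 2021-09-18, 2021-09-23 through 2021-09-27.
A but not B: 2021-09-14 through 2021-09-14, 2021-09-16 through 2021-09-16, 2021-09-21 through 2021-09-22, 2021-09-28 through 2021-09-28, 2021-09-30 through 2021-10-05.
B but not A: 2021-09-10 through 2021-09-10, 2021-09-18 through 2021-09-18.
Combining gives A △ B.

2021-09-10 through 2021-09-10, 2021-09-14 through 2021-09-14, 2021-09-16 through 2021-09-16, 2021-09-18 through 2021-09-18, 2021-09-21 through 2021-09-22, 2021-09-28 through 2021-09-28, 2021-09-30 through 2021-10-05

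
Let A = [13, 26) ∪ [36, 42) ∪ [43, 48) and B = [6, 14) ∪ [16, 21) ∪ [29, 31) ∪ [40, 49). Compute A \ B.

[14, 16) ∪ [21, 26) ∪ [36, 40)

[13, 26) \ B = [14, 16), [21, 26).
[36, 42) \ B = [36, 40).
[43, 48): entirely removed.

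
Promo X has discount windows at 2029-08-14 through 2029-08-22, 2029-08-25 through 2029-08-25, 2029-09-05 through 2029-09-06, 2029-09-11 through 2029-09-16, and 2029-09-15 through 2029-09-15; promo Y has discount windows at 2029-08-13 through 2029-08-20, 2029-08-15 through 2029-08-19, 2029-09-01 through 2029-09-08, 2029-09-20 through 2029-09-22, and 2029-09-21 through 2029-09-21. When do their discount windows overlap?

Merge the first list: 2029-08-14 through 2029-08-22, 2029-08-25 through 2029-08-25, 2029-09-05 through 2029-09-06, 2029-09-11 through 2029-09-16.
Merge the second list: 2029-08-13 through 2029-08-20, 2029-09-01 through 2029-09-08, 2029-09-20 through 2029-09-22.
2029-08-14 through 2029-08-22 ∩ B → 2029-08-14 through 2029-08-20.
2029-08-25 through 2029-08-25 meets no B interval.
2029-09-05 through 2029-09-06 ∩ B → 2029-09-05 through 2029-09-06.
2029-09-11 through 2029-09-16 meets no B interval.

2029-08-14 through 2029-08-20, 2029-09-05 through 2029-09-06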